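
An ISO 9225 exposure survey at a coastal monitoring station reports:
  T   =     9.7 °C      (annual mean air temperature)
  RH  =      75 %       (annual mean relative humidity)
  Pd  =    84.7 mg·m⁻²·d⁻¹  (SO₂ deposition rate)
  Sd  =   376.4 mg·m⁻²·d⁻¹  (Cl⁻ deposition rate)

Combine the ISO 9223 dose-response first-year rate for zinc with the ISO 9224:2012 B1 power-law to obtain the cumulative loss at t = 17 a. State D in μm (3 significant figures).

D(17) = 49.7 μm

zinc: f(T) = +0.038·(T−10) [T≤10 °C] = -0.0114
  sulphur-dioxide contribution → 2.833 μm/a
  chloride contribution → 2.137 μm/a
  total first-year rate 4.97 μm/a
Long-term exponent b (ISO 9224 Table 2, B1) = 0.813
  D(17) = 4.97 × 17^0.813 = 4.97 × 10.01 = 49.74 μm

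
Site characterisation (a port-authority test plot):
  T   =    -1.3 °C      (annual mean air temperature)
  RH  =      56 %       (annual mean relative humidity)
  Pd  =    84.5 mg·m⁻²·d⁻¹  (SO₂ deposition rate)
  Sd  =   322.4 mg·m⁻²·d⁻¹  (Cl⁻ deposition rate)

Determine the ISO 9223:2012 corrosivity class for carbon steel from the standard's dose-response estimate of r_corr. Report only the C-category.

carbon steel: f(T) = +0.150·(T−10) [T≤10 °C] = -1.6950
  sulphur-dioxide contribution → 10.01 μm/a
  chloride contribution → 22.07 μm/a
  total first-year rate 32.07 μm/a
32.1 μm/a falls in (25, 50] for carbon steel → category C3

C3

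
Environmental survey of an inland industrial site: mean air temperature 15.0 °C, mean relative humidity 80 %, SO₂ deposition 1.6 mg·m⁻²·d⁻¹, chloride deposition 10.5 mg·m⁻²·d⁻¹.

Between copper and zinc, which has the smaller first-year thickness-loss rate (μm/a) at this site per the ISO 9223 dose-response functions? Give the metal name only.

copper: temperature factor f = -0.080·(5.0) = -0.4000
  sulphur-dioxide contribution → 0.4503 μm/a
  chloride contribution → 0.7185 μm/a
  total first-year rate 1.169 μm/a
zinc: temperature factor f = -0.071·(5.0) = -0.3550
  sulphur-dioxide contribution → 0.441 μm/a
  chloride contribution → 0.4537 μm/a
  ⇒ r_corr(zinc) = 0.8947 μm/a
Ordering by μm/a: copper (1.17) > zinc (0.895)

zinc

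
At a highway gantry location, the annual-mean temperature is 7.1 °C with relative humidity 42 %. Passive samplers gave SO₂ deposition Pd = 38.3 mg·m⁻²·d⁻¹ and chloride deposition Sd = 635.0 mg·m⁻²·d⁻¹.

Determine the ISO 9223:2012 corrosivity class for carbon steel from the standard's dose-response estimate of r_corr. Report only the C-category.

carbon steel: temperature factor f = +0.150·(-2.9) = -0.4350
  Pd branch = 1.77·Pd^0.52·e^(0.02·RH+f) = 17.67 μm/a
  Sd branch = 0.102·Sd^0.62·e^(0.033·RH+0.04·T) = 29.62 μm/a
  sum: 17.67 + 29.62 → r_corr = 47.29 μm/a
ISO 9223 Table 2 (carbon steel): 25 < 47.3 ≤ 50 μm/a ⇒ C3

C3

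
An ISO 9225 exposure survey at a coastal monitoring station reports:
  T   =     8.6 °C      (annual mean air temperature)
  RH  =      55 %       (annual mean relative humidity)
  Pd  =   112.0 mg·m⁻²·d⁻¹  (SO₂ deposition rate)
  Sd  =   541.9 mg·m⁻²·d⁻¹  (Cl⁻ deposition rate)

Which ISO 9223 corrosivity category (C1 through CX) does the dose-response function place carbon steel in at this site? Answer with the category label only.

C5

carbon steel: f(T) = +0.150·(T−10) [T≤10 °C] = -0.2100
  SO₂ term: 1.77·112.0^0.52·exp(0.02·55-0.2100) = 50.13
  Sd branch = 0.102·Sd^0.62·e^(0.033·RH+0.04·T) = 43.78 μm/a
  sum: 50.13 + 43.78 → r_corr = 93.91 μm/a
93.9 μm/a falls in (80, 200] for carbon steel → category C5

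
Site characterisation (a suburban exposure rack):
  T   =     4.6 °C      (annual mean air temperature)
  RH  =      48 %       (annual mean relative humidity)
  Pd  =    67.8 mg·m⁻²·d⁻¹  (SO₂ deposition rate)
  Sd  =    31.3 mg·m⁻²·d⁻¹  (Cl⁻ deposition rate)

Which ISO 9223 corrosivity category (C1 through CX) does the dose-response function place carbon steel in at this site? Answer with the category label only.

C2

carbon steel: temperature factor f = +0.150·(-5.4) = -0.8100
  Pd branch = 1.77·Pd^0.52·e^(0.02·RH+f) = 18.42 μm/a
  Cl⁻ term: 0.102·31.3^0.62·exp(0.033·48+0.04·4.6) = 5.054
  sum: 18.42 + 5.054 → r_corr = 23.48 μm/a
ISO 9223 Table 2 (carbon steel): 1.3 < 23.5 ≤ 25 μm/a ⇒ C2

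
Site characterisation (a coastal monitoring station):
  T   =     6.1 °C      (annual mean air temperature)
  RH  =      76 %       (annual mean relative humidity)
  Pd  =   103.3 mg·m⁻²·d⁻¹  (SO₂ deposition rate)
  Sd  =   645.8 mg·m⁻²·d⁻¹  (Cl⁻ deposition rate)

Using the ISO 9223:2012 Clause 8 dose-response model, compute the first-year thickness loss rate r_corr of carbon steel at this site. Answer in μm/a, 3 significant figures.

r_corr = 139 μm/a

carbon steel: T≤10 °C ⇒ hinge +0.150·(6.1−10) = -0.5850
  SO₂ term: 1.77·103.3^0.52·exp(0.02·76-0.5850) = 50.28
  Cl⁻ term: 0.102·645.8^0.62·exp(0.033·76+0.04·6.1) = 88.32
  r_corr = 50.28 + 88.32 = 138.6 μm/a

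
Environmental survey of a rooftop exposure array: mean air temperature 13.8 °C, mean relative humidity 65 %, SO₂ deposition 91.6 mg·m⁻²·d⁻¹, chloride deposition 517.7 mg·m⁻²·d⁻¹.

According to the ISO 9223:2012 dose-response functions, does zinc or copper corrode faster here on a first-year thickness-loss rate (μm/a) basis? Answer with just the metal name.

zinc: temperature factor f = -0.071·(3.8) = -0.2698
  SO₂ term: 0.0129·91.6^0.44·exp(0.046·65-0.2698) = 1.43
  Sd branch = 0.0175·Sd^0.57·e^(0.008·RH+0.085·T) = 3.352 μm/a
  r_corr = 1.43 + 3.352 = 4.782 μm/a
copper: temperature factor f = -0.080·(3.8) = -0.3040
  SO₂ term: 0.0053·91.6^0.26·exp(0.059·65-0.3040) = 0.586
  Sd branch = 0.01025·Sd^0.27·e^(0.036·RH+0.049·T) = 1.131 μm/a
  r_corr = 0.586 + 1.131 = 1.717 μm/a
Ordering by μm/a: zinc (4.78) > copper (1.72)

zinc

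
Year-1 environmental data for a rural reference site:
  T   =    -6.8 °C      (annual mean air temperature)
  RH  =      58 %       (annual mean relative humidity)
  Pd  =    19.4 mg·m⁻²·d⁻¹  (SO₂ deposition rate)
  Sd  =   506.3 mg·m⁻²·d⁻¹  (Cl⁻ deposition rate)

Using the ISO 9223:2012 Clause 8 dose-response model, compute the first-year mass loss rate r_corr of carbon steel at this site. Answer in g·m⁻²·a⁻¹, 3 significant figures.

carbon steel: T≤10 °C ⇒ hinge +0.150·(-6.8−10) = -2.5200
  sulphur-dioxide contribution → 2.123 μm/a
  chloride contribution → 25.03 μm/a
  ⇒ r_corr(carbon steel) = 27.15 μm/a
Convert to mass loss: 27.15 μm/a × 7.85 g/cm³ = 213.1 g·m⁻²·a⁻¹

r_corr = 213 g·m⁻²·a⁻¹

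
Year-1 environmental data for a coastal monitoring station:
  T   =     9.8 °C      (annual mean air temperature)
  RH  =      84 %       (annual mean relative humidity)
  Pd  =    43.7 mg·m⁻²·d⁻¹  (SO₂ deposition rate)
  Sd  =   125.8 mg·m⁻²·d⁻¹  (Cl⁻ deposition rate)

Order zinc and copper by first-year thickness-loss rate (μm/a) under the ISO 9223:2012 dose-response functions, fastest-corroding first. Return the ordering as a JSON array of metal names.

["zinc", "copper"]

zinc: T≤10 °C ⇒ hinge +0.038·(9.8−10) = -0.0076
  Pd branch = 0.0129·Pd^0.44·e^(0.046·RH+f) = 3.215 μm/a
  Cl⁻ term: 0.0175·125.8^0.57·exp(0.008·84+0.085·9.8) = 1.24
  sum: 3.215 + 1.24 → r_corr = 4.455 μm/a
copper: T≤10 °C ⇒ hinge +0.126·(9.8−10) = -0.0252
  Pd branch = 0.0053·Pd^0.26·e^(0.059·RH+f) = 1.96 μm/a
  Sd branch = 0.01025·Sd^0.27·e^(0.036·RH+0.049·T) = 1.257 μm/a
  r_corr = 1.96 + 1.257 = 3.217 μm/a
Ordering by μm/a: zinc (4.46) > copper (3.22)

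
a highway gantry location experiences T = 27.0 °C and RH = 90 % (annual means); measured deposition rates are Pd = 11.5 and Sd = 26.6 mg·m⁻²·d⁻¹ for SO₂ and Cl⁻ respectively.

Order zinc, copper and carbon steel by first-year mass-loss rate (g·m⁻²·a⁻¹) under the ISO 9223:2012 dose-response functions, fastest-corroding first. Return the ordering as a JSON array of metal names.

["carbon steel", "copper", "zinc"]

zinc: temperature factor f = -0.071·(17.0) = -1.2070
  SO₂ term: 0.0129·11.5^0.44·exp(0.046·90-1.2070) = 0.7097
  Cl⁻ term: 0.0175·26.6^0.57·exp(0.008·90+0.085·27.0) = 2.315
  r_corr = 0.7097 + 2.315 = 3.025 μm/a
  mass loss = 3.025 μm/a × 7.14 g/cm³ = 21.6 g·m⁻²·a⁻¹
copper: T>10 °C ⇒ hinge -0.080·(27.0−10) = -1.3600
  SO₂ term: 0.0053·11.5^0.26·exp(0.059·90-1.3600) = 0.5194
  Cl⁻ term: 0.01025·26.6^0.27·exp(0.036·90+0.049·27.0) = 2.383
  r_corr = 0.5194 + 2.383 = 2.902 μm/a
  mass loss = 2.902 μm/a × 8.96 g/cm³ = 26.01 g·m⁻²·a⁻¹
carbon steel: T>10 °C ⇒ hinge -0.054·(27.0−10) = -0.9180
  SO₂ term: 1.77·11.5^0.52·exp(0.02·90-0.9180) = 15.23
  Cl⁻ term: 0.102·26.6^0.62·exp(0.033·90+0.04·27.0) = 44.76
  sum: 15.23 + 44.76 → r_corr = 59.99 μm/a
  mass loss = 59.99 μm/a × 7.85 g/cm³ = 470.9 g·m⁻²·a⁻¹
Ordering by g·m⁻²·a⁻¹: carbon steel (471) > copper (26) > zinc (21.6)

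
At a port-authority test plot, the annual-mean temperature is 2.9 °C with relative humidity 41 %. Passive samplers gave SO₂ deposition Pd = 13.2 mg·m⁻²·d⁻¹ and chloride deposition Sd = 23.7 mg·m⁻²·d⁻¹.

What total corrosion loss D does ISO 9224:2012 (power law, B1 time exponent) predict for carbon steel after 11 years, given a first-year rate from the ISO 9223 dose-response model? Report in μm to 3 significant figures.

carbon steel: temperature factor f = +0.150·(-7.1) = -1.0650
  Pd branch = 1.77·Pd^0.52·e^(0.02·RH+f) = 5.3 μm/a
  Cl⁻ term: 0.102·23.7^0.62·exp(0.033·41+0.04·2.9) = 3.154
  sum: 5.3 + 3.154 → r_corr = 8.454 μm/a
Long-term exponent b (ISO 9224 Table 2, B1) = 0.523
  D(11) = 8.454 × 11^0.523 = 8.454 × 3.505 = 29.63 μm

D(11) = 29.6 μm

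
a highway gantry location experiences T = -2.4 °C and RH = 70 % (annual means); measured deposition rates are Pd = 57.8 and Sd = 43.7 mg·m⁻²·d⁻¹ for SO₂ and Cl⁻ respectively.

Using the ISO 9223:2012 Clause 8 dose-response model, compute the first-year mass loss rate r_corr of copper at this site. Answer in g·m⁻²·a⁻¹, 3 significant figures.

r_corr = 4.59 g·m⁻²·a⁻¹

copper: T≤10 °C ⇒ hinge +0.126·(-2.4−10) = -1.5624
  sulphur-dioxide contribution → 0.1984 μm/a
  chloride contribution → 0.3141 μm/a
  total first-year rate 0.5124 μm/a
Convert to mass loss: 0.5124 μm/a × 8.96 g/cm³ = 4.591 g·m⁻²·a⁻¹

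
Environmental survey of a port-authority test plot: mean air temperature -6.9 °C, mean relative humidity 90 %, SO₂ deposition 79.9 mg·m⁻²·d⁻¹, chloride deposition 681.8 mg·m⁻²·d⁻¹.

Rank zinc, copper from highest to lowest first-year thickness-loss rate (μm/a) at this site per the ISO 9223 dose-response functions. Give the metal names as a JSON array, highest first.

["zinc", "copper"]

zinc: f(T) = +0.038·(T−10) [T≤10 °C] = -0.6422
  sulphur-dioxide contribution → 2.929 μm/a
  chloride contribution → 0.8245 μm/a
  total first-year rate 3.754 μm/a
copper: T≤10 °C ⇒ hinge +0.126·(-6.9−10) = -2.1294
  sulphur-dioxide contribution → 0.3983 μm/a
  chloride contribution → 1.087 μm/a
  total first-year rate 1.485 μm/a
Ordering by μm/a: zinc (3.75) > copper (1.48)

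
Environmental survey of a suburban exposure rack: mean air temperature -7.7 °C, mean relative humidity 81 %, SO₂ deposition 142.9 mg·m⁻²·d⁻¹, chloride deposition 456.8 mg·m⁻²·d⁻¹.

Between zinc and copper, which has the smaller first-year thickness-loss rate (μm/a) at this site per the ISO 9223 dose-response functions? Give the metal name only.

zinc: temperature factor f = +0.038·(-17.7) = -0.6726
  Pd branch = 0.0129·Pd^0.44·e^(0.046·RH+f) = 2.426 μm/a
  Cl⁻ term: 0.0175·456.8^0.57·exp(0.008·81+0.085·-7.7) = 0.5705
  r_corr = 2.426 + 0.5705 = 2.996 μm/a
copper: T≤10 °C ⇒ hinge +0.126·(-7.7−10) = -2.2302
  SO₂ term: 0.0053·142.9^0.26·exp(0.059·81-2.2302) = 0.2463
  Cl⁻ term: 0.01025·456.8^0.27·exp(0.036·81+0.049·-7.7) = 0.6783
  r_corr = 0.2463 + 0.6783 = 0.9246 μm/a
Ordering by μm/a: zinc (3) > copper (0.925)

copper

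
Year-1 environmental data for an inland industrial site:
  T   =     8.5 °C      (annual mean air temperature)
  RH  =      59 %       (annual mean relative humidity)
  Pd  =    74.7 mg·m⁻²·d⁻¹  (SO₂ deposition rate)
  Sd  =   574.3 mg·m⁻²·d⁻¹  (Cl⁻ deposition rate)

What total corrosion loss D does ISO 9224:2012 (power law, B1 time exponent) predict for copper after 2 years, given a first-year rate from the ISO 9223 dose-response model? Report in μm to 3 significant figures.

copper: T≤10 °C ⇒ hinge +0.126·(8.5−10) = -0.1890
  Pd branch = 0.0053·Pd^0.26·e^(0.059·RH+f) = 0.4376 μm/a
  Sd branch = 0.01025·Sd^0.27·e^(0.036·RH+0.049·T) = 0.7228 μm/a
  r_corr = 0.4376 + 0.7228 = 1.16 μm/a
Long-term exponent b (ISO 9224 Table 2, B1) = 0.667
  D(2) = 1.16 × 2^0.667 = 1.16 × 1.588 = 1.842 μm

D(2) = 1.84 μm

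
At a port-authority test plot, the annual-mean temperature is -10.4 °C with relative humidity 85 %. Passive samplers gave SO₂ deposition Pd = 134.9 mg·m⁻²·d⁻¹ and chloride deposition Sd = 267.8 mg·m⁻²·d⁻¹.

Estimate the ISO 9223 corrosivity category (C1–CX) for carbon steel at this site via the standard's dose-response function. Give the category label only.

C3

carbon steel: temperature factor f = +0.150·(-20.4) = -3.0600
  sulphur-dioxide contribution → 5.82 μm/a
  chloride contribution → 35.59 μm/a
  ⇒ r_corr(carbon steel) = 41.41 μm/a
41.4 μm/a falls in (25, 50] for carbon steel → category C3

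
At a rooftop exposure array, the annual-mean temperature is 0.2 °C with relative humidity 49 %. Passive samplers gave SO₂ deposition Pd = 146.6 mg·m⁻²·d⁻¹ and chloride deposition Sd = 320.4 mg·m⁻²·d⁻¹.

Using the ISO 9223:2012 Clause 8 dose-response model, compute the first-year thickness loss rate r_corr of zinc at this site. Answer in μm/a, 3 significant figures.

zinc: f(T) = +0.038·(T−10) [T≤10 °C] = -0.3724
  Pd branch = 0.0129·Pd^0.44·e^(0.046·RH+f) = 0.7601 μm/a
  Cl⁻ term: 0.0175·320.4^0.57·exp(0.008·49+0.085·0.2) = 0.7062
  r_corr = 0.7601 + 0.7062 = 1.466 μm/a

r_corr = 1.47 μm/a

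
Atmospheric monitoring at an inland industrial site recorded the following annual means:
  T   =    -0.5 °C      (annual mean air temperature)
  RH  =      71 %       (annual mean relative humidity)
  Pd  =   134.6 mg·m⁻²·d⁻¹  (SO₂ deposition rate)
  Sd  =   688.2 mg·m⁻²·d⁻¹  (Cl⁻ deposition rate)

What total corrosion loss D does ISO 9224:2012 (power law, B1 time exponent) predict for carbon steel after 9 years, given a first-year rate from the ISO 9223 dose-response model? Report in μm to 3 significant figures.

D(9) = 250 μm

carbon steel: T≤10 °C ⇒ hinge +0.150·(-0.5−10) = -1.5750
  sulphur-dioxide contribution → 19.4 μm/a
  chloride contribution → 59.82 μm/a
  ⇒ r_corr(carbon steel) = 79.22 μm/a
Power-law: D(9) = r_corr · 9^0.523
  D(9) = 79.22 × 9^0.523 = 79.22 × 3.156 = 250 μm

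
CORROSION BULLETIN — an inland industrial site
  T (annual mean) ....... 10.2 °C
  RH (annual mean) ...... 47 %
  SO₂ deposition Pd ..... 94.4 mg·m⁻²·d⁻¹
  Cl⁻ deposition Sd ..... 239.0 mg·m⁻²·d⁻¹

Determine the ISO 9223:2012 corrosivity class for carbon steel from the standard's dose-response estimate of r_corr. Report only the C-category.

carbon steel: T>10 °C ⇒ hinge -0.054·(10.2−10) = -0.0108
  SO₂ term: 1.77·94.4^0.52·exp(0.02·47-0.0108) = 47.7
  Cl⁻ term: 0.102·239.0^0.62·exp(0.033·47+0.04·10.2) = 21.58
  r_corr = 47.7 + 21.58 = 69.28 μm/a
Category bounds: 50…80 μm/a bracket r_corr ⇒ C4

C4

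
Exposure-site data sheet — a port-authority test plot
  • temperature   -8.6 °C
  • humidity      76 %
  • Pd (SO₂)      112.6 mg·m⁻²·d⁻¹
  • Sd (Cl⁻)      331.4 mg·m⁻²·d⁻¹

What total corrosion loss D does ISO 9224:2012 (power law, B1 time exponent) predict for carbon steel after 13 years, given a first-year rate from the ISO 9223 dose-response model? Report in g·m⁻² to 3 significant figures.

carbon steel: f(T) = +0.150·(T−10) [T≤10 °C] = -2.7900
  SO₂ term: 1.77·112.6^0.52·exp(0.02·76-2.7900) = 5.797
  Sd branch = 0.102·Sd^0.62·e^(0.033·RH+0.04·T) = 32.44 μm/a
  r_corr = 5.797 + 32.44 = 38.23 μm/a
Long-term exponent b (ISO 9224 Table 2, B1) = 0.523
  D(13) = 38.23 × 13^0.523 = 38.23 × 3.825 = 146.2 μm
  Mass loss = 146.2 μm × 7.85 g/cm³ = 1148 g·m⁻²

D(13) = 1.15e+03 g·m⁻²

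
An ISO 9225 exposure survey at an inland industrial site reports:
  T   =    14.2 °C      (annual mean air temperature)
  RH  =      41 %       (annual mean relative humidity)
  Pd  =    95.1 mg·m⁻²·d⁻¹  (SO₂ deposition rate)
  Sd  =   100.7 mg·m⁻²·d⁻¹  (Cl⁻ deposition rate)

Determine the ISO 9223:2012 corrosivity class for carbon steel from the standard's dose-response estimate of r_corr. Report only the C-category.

carbon steel: temperature factor f = -0.054·(4.2) = -0.2268
  sulphur-dioxide contribution → 34.22 μm/a
  chloride contribution → 12.16 μm/a
  total first-year rate 46.37 μm/a
ISO 9223 Table 2 (carbon steel): 25 < 46.4 ≤ 50 μm/a ⇒ C3

C3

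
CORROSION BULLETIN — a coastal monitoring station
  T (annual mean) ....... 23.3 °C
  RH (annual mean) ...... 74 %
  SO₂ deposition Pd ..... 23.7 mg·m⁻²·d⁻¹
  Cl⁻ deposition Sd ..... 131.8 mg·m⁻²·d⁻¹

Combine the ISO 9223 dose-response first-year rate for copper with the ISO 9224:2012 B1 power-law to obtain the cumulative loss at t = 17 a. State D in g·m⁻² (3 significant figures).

D(17) = 122 g·m⁻²

copper: f(T) = -0.080·(T−10) [T>10 °C] = -1.0640
  sulphur-dioxide contribution → 0.3279 μm/a
  chloride contribution → 1.721 μm/a
  ⇒ r_corr(copper) = 2.049 μm/a
Long-term exponent b (ISO 9224 Table 2, B1) = 0.667
  D(17) = 2.049 × 17^0.667 = 2.049 × 6.618 = 13.56 μm
  Mass loss = 13.56 μm × 8.96 g/cm³ = 121.5 g·m⁻²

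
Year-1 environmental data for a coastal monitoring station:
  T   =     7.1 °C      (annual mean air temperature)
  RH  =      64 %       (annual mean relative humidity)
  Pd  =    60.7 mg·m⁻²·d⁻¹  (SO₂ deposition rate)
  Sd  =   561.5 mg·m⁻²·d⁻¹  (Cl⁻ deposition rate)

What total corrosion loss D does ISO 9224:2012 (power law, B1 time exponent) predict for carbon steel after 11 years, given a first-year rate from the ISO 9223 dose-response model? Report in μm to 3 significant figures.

D(11) = 321 μm

carbon steel: temperature factor f = +0.150·(-2.9) = -0.4350
  SO₂ term: 1.77·60.7^0.52·exp(0.02·64-0.4350) = 34.85
  Cl⁻ term: 0.102·561.5^0.62·exp(0.033·64+0.04·7.1) = 56.72
  r_corr = 34.85 + 56.72 = 91.57 μm/a
Power-law: D(11) = r_corr · 11^0.523
  D(11) = 91.57 × 11^0.523 = 91.57 × 3.505 = 320.9 μm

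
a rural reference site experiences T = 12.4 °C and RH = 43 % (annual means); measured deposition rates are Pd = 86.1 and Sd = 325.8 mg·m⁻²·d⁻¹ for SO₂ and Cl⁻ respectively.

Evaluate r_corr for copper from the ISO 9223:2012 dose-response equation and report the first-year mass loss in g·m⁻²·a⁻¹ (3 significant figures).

copper: T>10 °C ⇒ hinge -0.080·(12.4−10) = -0.1920
  SO₂ term: 0.0053·86.1^0.26·exp(0.059·43-0.1920) = 0.1761
  Cl⁻ term: 0.01025·325.8^0.27·exp(0.036·43+0.049·12.4) = 0.4221
  r_corr = 0.1761 + 0.4221 = 0.5982 μm/a
Convert to mass loss: 0.5982 μm/a × 8.96 g/cm³ = 5.36 g·m⁻²·a⁻¹

r_corr = 5.36 g·m⁻²·a⁻¹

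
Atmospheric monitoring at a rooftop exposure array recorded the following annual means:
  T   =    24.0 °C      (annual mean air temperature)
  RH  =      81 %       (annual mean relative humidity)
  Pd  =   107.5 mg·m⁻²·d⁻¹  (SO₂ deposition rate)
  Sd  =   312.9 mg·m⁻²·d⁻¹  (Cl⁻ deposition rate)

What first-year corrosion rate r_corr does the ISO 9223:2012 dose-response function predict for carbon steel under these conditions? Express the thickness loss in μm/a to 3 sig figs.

carbon steel: T>10 °C ⇒ hinge -0.054·(24.0−10) = -0.7560
  Pd branch = 1.77·Pd^0.52·e^(0.02·RH+f) = 47.81 μm/a
  Sd branch = 0.102·Sd^0.62·e^(0.033·RH+0.04·T) = 136 μm/a
  r_corr = 47.81 + 136 = 183.8 μm/a

r_corr = 184 μm/a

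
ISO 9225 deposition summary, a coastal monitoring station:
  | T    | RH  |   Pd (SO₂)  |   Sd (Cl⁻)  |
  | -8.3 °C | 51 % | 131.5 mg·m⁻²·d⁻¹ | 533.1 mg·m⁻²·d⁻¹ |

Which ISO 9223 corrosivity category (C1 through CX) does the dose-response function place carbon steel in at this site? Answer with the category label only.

carbon steel: T≤10 °C ⇒ hinge +0.150·(-8.3−10) = -2.7450
  SO₂ term: 1.77·131.5^0.52·exp(0.02·51-2.7450) = 3.987
  Cl⁻ term: 0.102·533.1^0.62·exp(0.033·51+0.04·-8.3) = 19.32
  r_corr = 3.987 + 19.32 = 23.3 μm/a
ISO 9223 Table 2 (carbon steel): 1.3 < 23.3 ≤ 25 μm/a ⇒ C2

C2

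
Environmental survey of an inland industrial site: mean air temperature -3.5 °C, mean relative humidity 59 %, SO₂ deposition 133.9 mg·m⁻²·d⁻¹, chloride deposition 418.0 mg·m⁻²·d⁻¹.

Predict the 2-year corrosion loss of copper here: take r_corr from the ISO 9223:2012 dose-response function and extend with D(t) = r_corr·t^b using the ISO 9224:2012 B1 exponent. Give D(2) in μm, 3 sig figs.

D(2) = 0.763 μm

copper: temperature factor f = +0.126·(-13.5) = -1.7010
  SO₂ term: 0.0053·133.9^0.26·exp(0.059·59-1.7010) = 0.1123
  Cl⁻ term: 0.01025·418.0^0.27·exp(0.036·59+0.049·-3.5) = 0.3685
  r_corr = 0.1123 + 0.3685 = 0.4807 μm/a
Power-law: D(2) = r_corr · 2^0.667
  D(2) = 0.4807 × 2^0.667 = 0.4807 × 1.588 = 0.7633 μm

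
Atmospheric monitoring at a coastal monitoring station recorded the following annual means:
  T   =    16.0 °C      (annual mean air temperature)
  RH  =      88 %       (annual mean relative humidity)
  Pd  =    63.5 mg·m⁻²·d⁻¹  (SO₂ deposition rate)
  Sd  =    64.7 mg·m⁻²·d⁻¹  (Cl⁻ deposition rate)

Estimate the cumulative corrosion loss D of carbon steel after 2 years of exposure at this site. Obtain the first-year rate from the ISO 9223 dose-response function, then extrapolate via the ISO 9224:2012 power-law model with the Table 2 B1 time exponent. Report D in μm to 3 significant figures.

D(2) = 160 μm

carbon steel: T>10 °C ⇒ hinge -0.054·(16.0−10) = -0.3240
  SO₂ term: 1.77·63.5^0.52·exp(0.02·88-0.3240) = 64.43
  Sd branch = 0.102·Sd^0.62·e^(0.033·RH+0.04·T) = 46.83 μm/a
  r_corr = 64.43 + 46.83 = 111.3 μm/a
Power-law: D(2) = r_corr · 2^0.523
  D(2) = 111.3 × 2^0.523 = 111.3 × 1.437 = 159.9 μm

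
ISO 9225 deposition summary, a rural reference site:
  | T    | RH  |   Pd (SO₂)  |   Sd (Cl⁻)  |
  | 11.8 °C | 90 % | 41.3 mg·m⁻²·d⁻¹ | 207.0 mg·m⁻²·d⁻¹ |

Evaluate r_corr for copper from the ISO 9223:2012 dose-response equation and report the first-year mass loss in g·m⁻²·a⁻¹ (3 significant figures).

copper: temperature factor f = -0.080·(1.8) = -0.1440
  Pd branch = 0.0053·Pd^0.26·e^(0.059·RH+f) = 2.443 μm/a
  Cl⁻ term: 0.01025·207.0^0.27·exp(0.036·90+0.049·11.8) = 1.969
  sum: 2.443 + 1.969 → r_corr = 4.412 μm/a
Convert to mass loss: 4.412 μm/a × 8.96 g/cm³ = 39.54 g·m⁻²·a⁻¹

r_corr = 39.5 g·m⁻²·a⁻¹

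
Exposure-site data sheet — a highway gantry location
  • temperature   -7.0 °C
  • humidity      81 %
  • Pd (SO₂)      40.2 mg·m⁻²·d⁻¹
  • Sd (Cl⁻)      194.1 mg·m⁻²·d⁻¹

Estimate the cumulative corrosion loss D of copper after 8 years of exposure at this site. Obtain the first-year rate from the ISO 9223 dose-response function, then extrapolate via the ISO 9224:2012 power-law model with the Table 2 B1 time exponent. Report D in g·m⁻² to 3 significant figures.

copper: T≤10 °C ⇒ hinge +0.126·(-7.0−10) = -2.1420
  Pd branch = 0.0053·Pd^0.26·e^(0.059·RH+f) = 0.1935 μm/a
  Sd branch = 0.01025·Sd^0.27·e^(0.036·RH+0.049·T) = 0.5571 μm/a
  r_corr = 0.1935 + 0.5571 = 0.7506 μm/a
Power-law: D(8) = r_corr · 8^0.667
  D(8) = 0.7506 × 8^0.667 = 0.7506 × 4.003 = 3.004 μm
  Mass loss = 3.004 μm × 8.96 g/cm³ = 26.92 g·m⁻²

D(8) = 26.9 g·m⁻²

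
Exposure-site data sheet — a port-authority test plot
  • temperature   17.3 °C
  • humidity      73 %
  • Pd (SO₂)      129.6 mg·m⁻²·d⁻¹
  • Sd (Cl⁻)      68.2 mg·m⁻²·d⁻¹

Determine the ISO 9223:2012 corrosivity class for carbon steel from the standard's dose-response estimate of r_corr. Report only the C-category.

carbon steel: temperature factor f = -0.054·(7.3) = -0.3942
  Pd branch = 1.77·Pd^0.52·e^(0.02·RH+f) = 64.48 μm/a
  Cl⁻ term: 0.102·68.2^0.62·exp(0.033·73+0.04·17.3) = 31.07
  r_corr = 64.48 + 31.07 = 95.54 μm/a
Category bounds: 80…200 μm/a bracket r_corr ⇒ C5

C5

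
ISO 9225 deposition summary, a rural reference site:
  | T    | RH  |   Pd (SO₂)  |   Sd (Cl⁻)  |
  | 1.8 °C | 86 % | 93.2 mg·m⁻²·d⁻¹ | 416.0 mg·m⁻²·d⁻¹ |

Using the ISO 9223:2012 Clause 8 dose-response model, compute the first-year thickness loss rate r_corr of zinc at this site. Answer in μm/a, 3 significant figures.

r_corr = 4.89 μm/a

zinc: f(T) = +0.038·(T−10) [T≤10 °C] = -0.3116
  SO₂ term: 0.0129·93.2^0.44·exp(0.046·86-0.3116) = 3.63
  Sd branch = 0.0175·Sd^0.57·e^(0.008·RH+0.085·T) = 1.262 μm/a
  sum: 3.63 + 1.262 → r_corr = 4.892 μm/a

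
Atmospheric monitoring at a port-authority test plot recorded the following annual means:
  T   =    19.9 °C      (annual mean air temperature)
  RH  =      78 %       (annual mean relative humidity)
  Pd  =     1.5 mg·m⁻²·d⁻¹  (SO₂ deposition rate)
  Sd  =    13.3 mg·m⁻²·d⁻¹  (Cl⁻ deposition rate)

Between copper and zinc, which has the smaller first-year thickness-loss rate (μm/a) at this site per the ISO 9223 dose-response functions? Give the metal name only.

zinc

copper: temperature factor f = -0.080·(9.9) = -0.7920
  SO₂ term: 0.0053·1.5^0.26·exp(0.059·78-0.7920) = 0.2659
  Sd branch = 0.01025·Sd^0.27·e^(0.036·RH+0.049·T) = 0.906 μm/a
  r_corr = 0.2659 + 0.906 = 1.172 μm/a
zinc: temperature factor f = -0.071·(9.9) = -0.7029
  SO₂ term: 0.0129·1.5^0.44·exp(0.046·78-0.7029) = 0.2761
  Sd branch = 0.0175·Sd^0.57·e^(0.008·RH+0.085·T) = 0.7749 μm/a
  r_corr = 0.2761 + 0.7749 = 1.051 μm/a
Ordering by μm/a: copper (1.17) > zinc (1.05)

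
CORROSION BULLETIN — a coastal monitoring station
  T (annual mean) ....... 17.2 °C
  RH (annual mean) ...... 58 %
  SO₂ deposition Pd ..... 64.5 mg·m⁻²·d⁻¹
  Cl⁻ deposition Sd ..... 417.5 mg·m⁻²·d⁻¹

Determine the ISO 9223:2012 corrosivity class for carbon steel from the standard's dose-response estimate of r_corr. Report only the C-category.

carbon steel: T>10 °C ⇒ hinge -0.054·(17.2−10) = -0.3888
  SO₂ term: 1.77·64.5^0.52·exp(0.02·58-0.3888) = 33.41
  Cl⁻ term: 0.102·417.5^0.62·exp(0.033·58+0.04·17.2) = 58
  sum: 33.41 + 58 → r_corr = 91.41 μm/a
ISO 9223 Table 2 (carbon steel): 80 < 91.4 ≤ 200 μm/a ⇒ C5

C5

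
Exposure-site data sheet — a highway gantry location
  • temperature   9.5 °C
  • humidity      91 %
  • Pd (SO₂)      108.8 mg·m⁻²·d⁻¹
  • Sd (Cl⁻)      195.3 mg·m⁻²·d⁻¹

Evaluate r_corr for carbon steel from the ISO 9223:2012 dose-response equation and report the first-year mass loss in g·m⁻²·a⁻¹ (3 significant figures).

carbon steel: f(T) = +0.150·(T−10) [T≤10 °C] = -0.0750
  SO₂ term: 1.77·108.8^0.52·exp(0.02·91-0.0750) = 116.1
  Sd branch = 0.102·Sd^0.62·e^(0.033·RH+0.04·T) = 79.08 μm/a
  r_corr = 116.1 + 79.08 = 195.2 μm/a
Convert to mass loss: 195.2 μm/a × 7.85 g/cm³ = 1532 g·m⁻²·a⁻¹

r_corr = 1.53e+03 g·m⁻²·a⁻¹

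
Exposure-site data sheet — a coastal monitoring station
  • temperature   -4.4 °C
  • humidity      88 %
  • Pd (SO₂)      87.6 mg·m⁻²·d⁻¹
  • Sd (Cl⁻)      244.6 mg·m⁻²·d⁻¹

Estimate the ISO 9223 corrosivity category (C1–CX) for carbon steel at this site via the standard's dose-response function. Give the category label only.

C4

carbon steel: T≤10 °C ⇒ hinge +0.150·(-4.4−10) = -2.1600
  SO₂ term: 1.77·87.6^0.52·exp(0.02·88-2.1600) = 12.14
  Sd branch = 0.102·Sd^0.62·e^(0.033·RH+0.04·T) = 47.23 μm/a
  sum: 12.14 + 47.23 → r_corr = 59.37 μm/a
Category bounds: 50…80 μm/a bracket r_corr ⇒ C4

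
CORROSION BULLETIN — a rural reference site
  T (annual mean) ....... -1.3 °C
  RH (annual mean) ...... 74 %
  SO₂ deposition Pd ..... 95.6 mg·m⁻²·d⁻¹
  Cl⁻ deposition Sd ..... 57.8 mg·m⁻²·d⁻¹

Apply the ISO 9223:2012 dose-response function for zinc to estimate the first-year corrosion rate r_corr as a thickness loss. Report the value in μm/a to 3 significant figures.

r_corr = 2.16 μm/a

zinc: T≤10 °C ⇒ hinge +0.038·(-1.3−10) = -0.4294
  SO₂ term: 0.0129·95.6^0.44·exp(0.046·74-0.4294) = 1.879
  Sd branch = 0.0175·Sd^0.57·e^(0.008·RH+0.085·T) = 0.2861 μm/a
  r_corr = 1.879 + 0.2861 = 2.165 μm/a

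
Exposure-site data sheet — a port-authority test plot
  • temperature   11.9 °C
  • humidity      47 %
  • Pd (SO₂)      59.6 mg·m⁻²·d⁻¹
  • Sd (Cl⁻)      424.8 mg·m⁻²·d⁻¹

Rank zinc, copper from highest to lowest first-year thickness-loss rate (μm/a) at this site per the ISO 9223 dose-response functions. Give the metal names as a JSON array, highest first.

zinc: temperature factor f = -0.071·(1.9) = -0.1349
  SO₂ term: 0.0129·59.6^0.44·exp(0.046·47-0.1349) = 0.5916
  Cl⁻ term: 0.0175·424.8^0.57·exp(0.008·47+0.085·11.9) = 2.206
  r_corr = 0.5916 + 2.206 = 2.798 μm/a
copper: temperature factor f = -0.080·(1.9) = -0.1520
  Pd branch = 0.0053·Pd^0.26·e^(0.059·RH+f) = 0.2109 μm/a
  Cl⁻ term: 0.01025·424.8^0.27·exp(0.036·47+0.049·11.9) = 0.511
  r_corr = 0.2109 + 0.511 = 0.7219 μm/a
Ordering by μm/a: zinc (2.8) > copper (0.722)

["zinc", "copper"]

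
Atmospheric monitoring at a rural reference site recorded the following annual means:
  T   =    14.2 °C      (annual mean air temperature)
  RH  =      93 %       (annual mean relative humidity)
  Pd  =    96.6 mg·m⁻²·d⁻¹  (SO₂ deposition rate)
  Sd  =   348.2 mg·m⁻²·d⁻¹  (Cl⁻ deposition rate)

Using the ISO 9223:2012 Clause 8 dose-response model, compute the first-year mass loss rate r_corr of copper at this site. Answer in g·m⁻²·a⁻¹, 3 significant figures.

r_corr = 52.3 g·m⁻²·a⁻¹

copper: f(T) = -0.080·(T−10) [T>10 °C] = -0.3360
  sulphur-dioxide contribution → 3.002 μm/a
  chloride contribution → 2.839 μm/a
  ⇒ r_corr(copper) = 5.841 μm/a
Convert to mass loss: 5.841 μm/a × 8.96 g/cm³ = 52.34 g·m⁻²·a⁻¹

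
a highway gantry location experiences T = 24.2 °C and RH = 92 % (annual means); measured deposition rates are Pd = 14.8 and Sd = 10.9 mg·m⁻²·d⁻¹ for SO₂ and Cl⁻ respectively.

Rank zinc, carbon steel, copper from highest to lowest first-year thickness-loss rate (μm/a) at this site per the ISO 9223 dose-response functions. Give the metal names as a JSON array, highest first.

["carbon steel", "copper", "zinc"]

zinc: T>10 °C ⇒ hinge -0.071·(24.2−10) = -1.0082
  sulphur-dioxide contribution → 1.061 μm/a
  chloride contribution → 1.115 μm/a
  total first-year rate 2.176 μm/a
carbon steel: temperature factor f = -0.054·(14.2) = -0.7668
  sulphur-dioxide contribution → 21.02 μm/a
  chloride contribution → 24.59 μm/a
  total first-year rate 45.61 μm/a
copper: f(T) = -0.080·(T−10) [T>10 °C] = -1.1360
  sulphur-dioxide contribution → 0.7808 μm/a
  chloride contribution → 1.755 μm/a
  total first-year rate 2.535 μm/a
Ordering by μm/a: carbon steel (45.6) > copper (2.54) > zinc (2.18)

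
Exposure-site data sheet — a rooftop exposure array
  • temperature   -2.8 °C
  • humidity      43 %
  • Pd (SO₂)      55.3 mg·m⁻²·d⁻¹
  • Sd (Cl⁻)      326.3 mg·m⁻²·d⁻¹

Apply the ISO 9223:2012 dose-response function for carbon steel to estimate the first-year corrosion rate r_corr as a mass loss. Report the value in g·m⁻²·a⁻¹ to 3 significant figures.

carbon steel: temperature factor f = +0.150·(-12.8) = -1.9200
  SO₂ term: 1.77·55.3^0.52·exp(0.02·43-1.9200) = 4.941
  Sd branch = 0.102·Sd^0.62·e^(0.033·RH+0.04·T) = 13.64 μm/a
  r_corr = 4.941 + 13.64 = 18.58 μm/a
Convert to mass loss: 18.58 μm/a × 7.85 g/cm³ = 145.8 g·m⁻²·a⁻¹

r_corr = 146 g·m⁻²·a⁻¹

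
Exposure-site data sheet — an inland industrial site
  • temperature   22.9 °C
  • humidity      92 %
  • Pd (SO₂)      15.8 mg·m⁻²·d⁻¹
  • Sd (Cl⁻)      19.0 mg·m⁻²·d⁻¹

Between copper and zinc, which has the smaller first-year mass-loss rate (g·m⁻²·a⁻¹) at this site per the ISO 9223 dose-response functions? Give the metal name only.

zinc

copper: temperature factor f = -0.080·(12.9) = -1.0320
  SO₂ term: 0.0053·15.8^0.26·exp(0.059·92-1.0320) = 0.8812
  Sd branch = 0.01025·Sd^0.27·e^(0.036·RH+0.049·T) = 1.913 μm/a
  r_corr = 0.8812 + 1.913 = 2.794 μm/a
  mass loss = 2.794 μm/a × 8.96 g/cm³ = 25.04 g·m⁻²·a⁻¹
zinc: f(T) = -0.071·(T−10) [T>10 °C] = -0.9159
  SO₂ term: 0.0129·15.8^0.44·exp(0.046·92-0.9159) = 1.197
  Sd branch = 0.0175·Sd^0.57·e^(0.008·RH+0.085·T) = 1.371 μm/a
  r_corr = 1.197 + 1.371 = 2.568 μm/a
  mass loss = 2.568 μm/a × 7.14 g/cm³ = 18.33 g·m⁻²·a⁻¹
Ordering by g·m⁻²·a⁻¹: copper (25) > zinc (18.3)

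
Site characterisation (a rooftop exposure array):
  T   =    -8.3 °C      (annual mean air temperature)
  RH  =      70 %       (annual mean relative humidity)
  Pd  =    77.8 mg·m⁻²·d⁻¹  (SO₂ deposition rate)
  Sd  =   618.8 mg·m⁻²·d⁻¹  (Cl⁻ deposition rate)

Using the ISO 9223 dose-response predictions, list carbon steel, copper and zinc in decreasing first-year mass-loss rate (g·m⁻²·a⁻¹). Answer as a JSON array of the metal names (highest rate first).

["carbon steel", "zinc", "copper"]

carbon steel: T≤10 °C ⇒ hinge +0.150·(-8.3−10) = -2.7450
  SO₂ term: 1.77·77.8^0.52·exp(0.02·70-2.7450) = 4.438
  Cl⁻ term: 0.102·618.8^0.62·exp(0.033·70+0.04·-8.3) = 39.66
  sum: 4.438 + 39.66 → r_corr = 44.1 μm/a
  mass loss = 44.1 μm/a × 7.85 g/cm³ = 346.2 g·m⁻²·a⁻¹
copper: temperature factor f = +0.126·(-18.3) = -2.3058
  Pd branch = 0.0053·Pd^0.26·e^(0.059·RH+f) = 0.1019 μm/a
  Cl⁻ term: 0.01025·618.8^0.27·exp(0.036·70+0.049·-8.3) = 0.4811
  sum: 0.1019 + 0.4811 → r_corr = 0.583 μm/a
  mass loss = 0.583 μm/a × 8.96 g/cm³ = 5.224 g·m⁻²·a⁻¹
zinc: temperature factor f = +0.038·(-18.3) = -0.6954
  Pd branch = 0.0129·Pd^0.44·e^(0.046·RH+f) = 1.094 μm/a
  Sd branch = 0.0175·Sd^0.57·e^(0.008·RH+0.085·T) = 0.5902 μm/a
  sum: 1.094 + 0.5902 → r_corr = 1.684 μm/a
  mass loss = 1.684 μm/a × 7.14 g/cm³ = 12.03 g·m⁻²·a⁻¹
Ordering by g·m⁻²·a⁻¹: carbon steel (346) > zinc (12) > copper (5.22)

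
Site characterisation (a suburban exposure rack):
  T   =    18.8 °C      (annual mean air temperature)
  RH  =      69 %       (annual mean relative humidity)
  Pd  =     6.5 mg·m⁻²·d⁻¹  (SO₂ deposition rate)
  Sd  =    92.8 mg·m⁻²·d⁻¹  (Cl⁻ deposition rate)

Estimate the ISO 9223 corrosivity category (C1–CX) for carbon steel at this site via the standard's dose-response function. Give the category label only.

C3

carbon steel: temperature factor f = -0.054·(8.8) = -0.4752
  SO₂ term: 1.77·6.5^0.52·exp(0.02·69-0.4752) = 11.58
  Sd branch = 0.102·Sd^0.62·e^(0.033·RH+0.04·T) = 34.99 μm/a
  sum: 11.58 + 34.99 → r_corr = 46.57 μm/a
ISO 9223 Table 2 (carbon steel): 25 < 46.6 ≤ 50 μm/a ⇒ C3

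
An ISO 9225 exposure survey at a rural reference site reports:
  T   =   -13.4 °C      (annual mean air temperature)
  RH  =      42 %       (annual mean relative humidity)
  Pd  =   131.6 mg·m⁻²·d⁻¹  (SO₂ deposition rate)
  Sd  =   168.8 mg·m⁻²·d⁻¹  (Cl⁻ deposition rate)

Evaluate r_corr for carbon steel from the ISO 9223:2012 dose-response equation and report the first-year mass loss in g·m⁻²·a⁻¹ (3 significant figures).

r_corr = 57.2 g·m⁻²·a⁻¹

carbon steel: T≤10 °C ⇒ hinge +0.150·(-13.4−10) = -3.5100
  Pd branch = 1.77·Pd^0.52·e^(0.02·RH+f) = 1.55 μm/a
  Cl⁻ term: 0.102·168.8^0.62·exp(0.033·42+0.04·-13.4) = 5.737
  r_corr = 1.55 + 5.737 = 7.288 μm/a
Convert to mass loss: 7.288 μm/a × 7.85 g/cm³ = 57.21 g·m⁻²·a⁻¹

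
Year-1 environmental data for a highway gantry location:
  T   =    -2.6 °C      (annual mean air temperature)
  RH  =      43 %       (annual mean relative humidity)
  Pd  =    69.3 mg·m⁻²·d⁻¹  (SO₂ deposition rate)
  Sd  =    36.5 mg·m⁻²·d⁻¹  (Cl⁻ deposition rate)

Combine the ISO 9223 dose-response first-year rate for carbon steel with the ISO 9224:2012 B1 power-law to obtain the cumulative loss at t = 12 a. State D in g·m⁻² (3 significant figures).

carbon steel: temperature factor f = +0.150·(-12.6) = -1.8900
  SO₂ term: 1.77·69.3^0.52·exp(0.02·43-1.8900) = 5.726
  Sd branch = 0.102·Sd^0.62·e^(0.033·RH+0.04·T) = 3.534 μm/a
  sum: 5.726 + 3.534 → r_corr = 9.26 μm/a
Power-law: D(12) = r_corr · 12^0.523
  D(12) = 9.26 × 12^0.523 = 9.26 × 3.668 = 33.96 μm
  Mass loss = 33.96 μm × 7.85 g/cm³ = 266.6 g·m⁻²

D(12) = 267 g·m⁻²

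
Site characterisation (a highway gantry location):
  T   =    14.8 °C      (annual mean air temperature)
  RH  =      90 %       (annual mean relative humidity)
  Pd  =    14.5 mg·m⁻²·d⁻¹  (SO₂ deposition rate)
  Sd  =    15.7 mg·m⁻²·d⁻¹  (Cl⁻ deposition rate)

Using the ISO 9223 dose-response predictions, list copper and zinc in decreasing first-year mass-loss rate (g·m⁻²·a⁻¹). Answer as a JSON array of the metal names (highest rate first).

["copper", "zinc"]

copper: temperature factor f = -0.080·(4.8) = -0.3840
  SO₂ term: 0.0053·14.5^0.26·exp(0.059·90-0.3840) = 1.464
  Cl⁻ term: 0.01025·15.7^0.27·exp(0.036·90+0.049·14.8) = 1.137
  sum: 1.464 + 1.137 → r_corr = 2.601 μm/a
  mass loss = 2.601 μm/a × 8.96 g/cm³ = 23.3 g·m⁻²·a⁻¹
zinc: f(T) = -0.071·(T−10) [T>10 °C] = -0.3408
  SO₂ term: 0.0129·14.5^0.44·exp(0.046·90-0.3408) = 1.869
  Cl⁻ term: 0.0175·15.7^0.57·exp(0.008·90+0.085·14.8) = 0.6078
  sum: 1.869 + 0.6078 → r_corr = 2.477 μm/a
  mass loss = 2.477 μm/a × 7.14 g/cm³ = 17.68 g·m⁻²·a⁻¹
Ordering by g·m⁻²·a⁻¹: copper (23.3) > zinc (17.7)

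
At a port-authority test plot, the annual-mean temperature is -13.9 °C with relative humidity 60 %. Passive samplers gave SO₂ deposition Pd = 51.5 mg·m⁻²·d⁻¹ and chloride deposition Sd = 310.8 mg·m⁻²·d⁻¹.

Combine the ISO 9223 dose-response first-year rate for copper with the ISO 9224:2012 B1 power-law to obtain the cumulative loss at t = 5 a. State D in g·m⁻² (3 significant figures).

D(5) = 6.21 g·m⁻²

copper: T≤10 °C ⇒ hinge +0.126·(-13.9−10) = -3.0114
  Pd branch = 0.0053·Pd^0.26·e^(0.059·RH+f) = 0.02506 μm/a
  Cl⁻ term: 0.01025·310.8^0.27·exp(0.036·60+0.049·-13.9) = 0.2118
  r_corr = 0.02506 + 0.2118 = 0.2369 μm/a
ISO 9224: D(t) = r_corr · t^b with b = 0.667 (copper, B1)
  D(5) = 0.2369 × 5^0.667 = 0.2369 × 2.926 = 0.693 μm
  Mass loss = 0.693 μm × 8.96 g/cm³ = 6.209 g·m⁻²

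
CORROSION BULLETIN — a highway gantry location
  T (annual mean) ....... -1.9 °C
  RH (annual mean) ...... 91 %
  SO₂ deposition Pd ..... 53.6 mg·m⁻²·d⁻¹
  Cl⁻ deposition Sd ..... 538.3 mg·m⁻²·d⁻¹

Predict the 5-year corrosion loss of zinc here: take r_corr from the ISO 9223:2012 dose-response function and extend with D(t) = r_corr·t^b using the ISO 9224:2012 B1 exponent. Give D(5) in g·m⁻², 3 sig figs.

zinc: f(T) = +0.038·(T−10) [T≤10 °C] = -0.4522
  sulphur-dioxide contribution → 3.112 μm/a
  chloride contribution → 1.111 μm/a
  total first-year rate 4.223 μm/a
Power-law: D(5) = r_corr · 5^0.813
  D(5) = 4.223 × 5^0.813 = 4.223 × 3.701 = 15.63 μm
  Mass loss = 15.63 μm × 7.14 g/cm³ = 111.6 g·m⁻²

D(5) = 112 g·m⁻²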